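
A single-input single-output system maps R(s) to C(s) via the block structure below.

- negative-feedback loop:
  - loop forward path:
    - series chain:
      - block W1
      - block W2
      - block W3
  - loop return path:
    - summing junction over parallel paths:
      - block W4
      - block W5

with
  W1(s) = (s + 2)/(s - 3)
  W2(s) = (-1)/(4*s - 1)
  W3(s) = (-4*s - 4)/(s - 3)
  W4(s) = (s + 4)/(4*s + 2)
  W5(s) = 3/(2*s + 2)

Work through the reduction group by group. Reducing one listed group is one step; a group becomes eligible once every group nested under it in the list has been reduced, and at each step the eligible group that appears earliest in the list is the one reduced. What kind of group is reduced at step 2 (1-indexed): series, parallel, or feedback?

Step 1. combine W1, W2, W3 in series
Step 2. combine W4, W5 in parallel
Step 3. close the feedback loop around (W1*W2*W3), (W4+W5)
Step 2 collapses a parallel group.

Final answer: parallel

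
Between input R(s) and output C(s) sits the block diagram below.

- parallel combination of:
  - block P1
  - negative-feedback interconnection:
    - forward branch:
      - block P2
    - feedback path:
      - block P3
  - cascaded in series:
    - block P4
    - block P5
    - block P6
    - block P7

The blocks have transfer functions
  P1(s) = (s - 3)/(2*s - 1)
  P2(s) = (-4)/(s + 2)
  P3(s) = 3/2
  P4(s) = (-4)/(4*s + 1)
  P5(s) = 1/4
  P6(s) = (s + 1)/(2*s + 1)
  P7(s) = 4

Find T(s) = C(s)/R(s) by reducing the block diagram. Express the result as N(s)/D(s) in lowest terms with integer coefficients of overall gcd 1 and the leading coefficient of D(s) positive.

Step 1 - close the feedback loop around P2, P3: (-4)/(s - 4)
Step 2 - series reduction of P4, P5, P6, P7: (-4*s - 4)/(8*s^2 + 6*s + 1)
Step 3 - reduce the parallel group P1, [P2/(1+P2*P3)], (P4*P5*P6*P7), giving the overall T(s)

Answer: (8*s^4 - 122*s^3 + 67*s^2 + 101*s)/(16*s^4 - 60*s^3 - 20*s^2 + 15*s + 4)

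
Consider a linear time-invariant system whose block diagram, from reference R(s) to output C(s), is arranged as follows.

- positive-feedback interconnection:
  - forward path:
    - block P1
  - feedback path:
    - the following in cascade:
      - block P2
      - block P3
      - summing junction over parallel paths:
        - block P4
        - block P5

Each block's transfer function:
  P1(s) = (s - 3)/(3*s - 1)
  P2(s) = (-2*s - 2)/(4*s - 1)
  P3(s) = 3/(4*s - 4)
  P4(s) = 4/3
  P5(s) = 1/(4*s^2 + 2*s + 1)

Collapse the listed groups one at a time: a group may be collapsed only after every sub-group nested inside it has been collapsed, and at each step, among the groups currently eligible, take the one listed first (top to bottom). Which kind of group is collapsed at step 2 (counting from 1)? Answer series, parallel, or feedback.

Step 1. add P4, P5 (parallel)
Step 2. cascade P2, P3, (P4+P5)
Step 3. collapse the loop (P1 forward, (P2*P3*(P4+P5)) return)
Step 2 collapses a series group.

Therefore the answer is series.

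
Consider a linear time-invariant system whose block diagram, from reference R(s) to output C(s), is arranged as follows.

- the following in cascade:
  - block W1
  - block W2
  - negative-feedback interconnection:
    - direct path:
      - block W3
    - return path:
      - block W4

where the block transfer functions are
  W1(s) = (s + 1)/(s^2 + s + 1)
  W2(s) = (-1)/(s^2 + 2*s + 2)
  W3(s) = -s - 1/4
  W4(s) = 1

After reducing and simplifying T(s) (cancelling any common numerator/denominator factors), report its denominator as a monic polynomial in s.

Step 1 - reduce the feedback loop with forward W3 and return W4: (4*s + 1)/(4*s - 3)
Step 2 - reduce the series chain W1, W2, [W3/(1+W3*W4)]: (-4*s^2 - 5*s - 1)/(4*s^5 + 9*s^4 + 11*s^3 + s^2 - 4*s - 6)
That last expression is T(s), already simplified. Scaling its denominator by 1/4 (the reciprocal of the leading coefficient) yields the monic denominator.

Therefore the answer is s^5 + 9*s^4/4 + 11*s^3/4 + s^2/4 - s - 3/2.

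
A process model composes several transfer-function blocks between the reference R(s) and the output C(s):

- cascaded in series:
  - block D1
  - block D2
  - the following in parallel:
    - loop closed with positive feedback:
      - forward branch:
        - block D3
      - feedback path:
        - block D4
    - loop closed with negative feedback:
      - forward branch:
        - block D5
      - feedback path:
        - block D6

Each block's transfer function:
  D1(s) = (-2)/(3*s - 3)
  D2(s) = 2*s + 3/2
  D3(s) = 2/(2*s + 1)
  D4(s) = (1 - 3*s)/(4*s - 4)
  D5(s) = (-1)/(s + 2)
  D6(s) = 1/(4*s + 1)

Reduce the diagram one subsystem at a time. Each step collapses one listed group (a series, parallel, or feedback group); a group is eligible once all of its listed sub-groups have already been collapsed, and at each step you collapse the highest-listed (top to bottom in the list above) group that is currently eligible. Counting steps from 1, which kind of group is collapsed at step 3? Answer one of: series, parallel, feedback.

Step 1: apply the feedback formula to D3, D4
Step 2: reduce the feedback loop with forward D5 and return D6
Step 3: sum the parallel branches [D3/(1-D3*D4)], [D5/(1+D5*D6)]
Step 4: cascade D1, D2, ([D3/(1-D3*D4)]+[D5/(1+D5*D6)])
So the answer for step 3 is parallel.

Therefore the answer is parallel.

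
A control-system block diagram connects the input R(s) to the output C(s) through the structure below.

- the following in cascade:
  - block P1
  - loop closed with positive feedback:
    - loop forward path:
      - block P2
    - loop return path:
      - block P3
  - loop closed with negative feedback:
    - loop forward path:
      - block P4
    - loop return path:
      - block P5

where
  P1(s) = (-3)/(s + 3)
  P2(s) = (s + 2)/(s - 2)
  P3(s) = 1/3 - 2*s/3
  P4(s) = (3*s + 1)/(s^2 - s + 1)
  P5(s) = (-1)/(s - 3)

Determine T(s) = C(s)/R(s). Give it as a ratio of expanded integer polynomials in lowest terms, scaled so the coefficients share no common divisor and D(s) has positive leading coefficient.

[1] feedback reduction of P2, P3: (3*s + 6)/(2*s^2 + 6*s - 8)
[2] collapse the loop (P4 forward, P5 return): (3*s^2 - 8*s - 3)/(s^3 - 4*s^2 + s - 4)
[3] multiply P1, [P2/(1-P2*P3)], [P4/(1+P4*P5)] (series): this yields T(s), and no further normalization is needed

Final answer: (-27*s^3 + 18*s^2 + 171*s + 54)/(2*s^6 + 4*s^5 - 36*s^4 - 60*s^3 + 58*s^2 - 64*s + 96)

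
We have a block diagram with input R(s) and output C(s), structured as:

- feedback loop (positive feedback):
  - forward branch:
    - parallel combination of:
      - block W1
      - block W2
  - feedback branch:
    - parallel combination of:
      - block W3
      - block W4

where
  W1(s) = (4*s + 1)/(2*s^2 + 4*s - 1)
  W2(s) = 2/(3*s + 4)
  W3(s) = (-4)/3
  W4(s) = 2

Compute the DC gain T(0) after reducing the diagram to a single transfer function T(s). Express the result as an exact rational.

Reducing step by step:

Step 1 - sum the parallel branches W1, W2 = (16*s^2 + 27*s + 2)/(6*s^3 + 20*s^2 + 13*s - 4)
Step 2 - reduce the parallel group W3, W4 = 2/3
Step 3 - feedback reduction of (W1+W2), (W3+W4) = (48*s^2 + 81*s + 6)/(18*s^3 + 28*s^2 - 15*s - 16)
Step 3 gives the overall T(s). Then T(0) = 6/(-16) = -3/8.

Answer: -3/8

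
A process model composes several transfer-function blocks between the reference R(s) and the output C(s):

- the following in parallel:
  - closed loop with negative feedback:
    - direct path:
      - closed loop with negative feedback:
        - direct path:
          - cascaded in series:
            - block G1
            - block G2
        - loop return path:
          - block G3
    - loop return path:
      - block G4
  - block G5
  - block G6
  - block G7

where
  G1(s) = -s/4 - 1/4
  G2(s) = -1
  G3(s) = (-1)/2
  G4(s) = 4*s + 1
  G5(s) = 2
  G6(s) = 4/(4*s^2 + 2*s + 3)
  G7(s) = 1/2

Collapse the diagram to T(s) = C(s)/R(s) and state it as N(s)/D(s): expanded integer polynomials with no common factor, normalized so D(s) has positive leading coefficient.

(1) combine G1, G2 in series -> s/4 + 1/4
(2) apply the feedback formula to (G1*G2), G3 -> (-2*s - 2)/(s - 7)
(3) close the feedback loop around [(G1*G2)/(1+(G1*G2)*G3)], G4 -> (2*s + 2)/(8*s^2 + 9*s + 9)
(4) sum the parallel branches [[(G1*G2)/(1+(G1*G2)*G3)]/(1+[(G1*G2)/(1+(G1*G2)*G3)]*G4)], G5, G6, G7, which is the overall transfer function T(s) = C(s)/R(s) in lowest terms

Hence the answer: (160*s^4 + 276*s^3 + 478*s^2 + 317*s + 219)/(64*s^4 + 104*s^3 + 156*s^2 + 90*s + 54)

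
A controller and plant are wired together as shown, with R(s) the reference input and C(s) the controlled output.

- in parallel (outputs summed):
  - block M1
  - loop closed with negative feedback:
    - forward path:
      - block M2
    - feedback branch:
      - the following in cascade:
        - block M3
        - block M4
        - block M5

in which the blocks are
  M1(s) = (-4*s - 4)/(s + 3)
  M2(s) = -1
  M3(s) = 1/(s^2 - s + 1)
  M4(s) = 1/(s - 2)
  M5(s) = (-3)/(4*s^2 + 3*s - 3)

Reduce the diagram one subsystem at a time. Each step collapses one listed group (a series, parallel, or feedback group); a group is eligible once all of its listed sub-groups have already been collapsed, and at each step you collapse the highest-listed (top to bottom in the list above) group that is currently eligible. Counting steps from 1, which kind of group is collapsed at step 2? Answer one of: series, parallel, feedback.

(1) combine M3, M4, M5 in series
(2) apply the feedback formula to M2, (M3*M4*M5)
(3) sum the parallel branches M1, [M2/(1+M2*(M3*M4*M5))]
So the answer for step 2 is feedback.

Therefore the answer is feedback.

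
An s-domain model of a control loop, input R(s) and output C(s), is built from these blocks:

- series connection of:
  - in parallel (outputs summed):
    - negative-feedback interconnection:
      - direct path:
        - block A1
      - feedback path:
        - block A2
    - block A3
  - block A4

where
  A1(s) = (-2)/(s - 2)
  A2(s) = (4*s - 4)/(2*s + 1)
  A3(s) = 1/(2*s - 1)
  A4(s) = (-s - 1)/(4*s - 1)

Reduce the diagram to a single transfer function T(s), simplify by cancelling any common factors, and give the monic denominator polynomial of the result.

1. collapse the loop (A1 forward, A2 return) gives (-4*s - 2)/(2*s^2 - 11*s + 6)
2. combine [A1/(1+A1*A2)], A3 in parallel gives (-6*s^2 - 11*s + 8)/(4*s^3 - 24*s^2 + 23*s - 6)
3. cascade ([A1/(1+A1*A2)]+A3), A4 gives (6*s^3 + 17*s^2 + 3*s - 8)/(16*s^4 - 100*s^3 + 116*s^2 - 47*s + 6)
That last expression is T(s), already simplified. Scaling its denominator by 1/16 (the reciprocal of the leading coefficient) yields the monic denominator.

Final answer: s^4 - 25*s^3/4 + 29*s^2/4 - 47*s/16 + 3/8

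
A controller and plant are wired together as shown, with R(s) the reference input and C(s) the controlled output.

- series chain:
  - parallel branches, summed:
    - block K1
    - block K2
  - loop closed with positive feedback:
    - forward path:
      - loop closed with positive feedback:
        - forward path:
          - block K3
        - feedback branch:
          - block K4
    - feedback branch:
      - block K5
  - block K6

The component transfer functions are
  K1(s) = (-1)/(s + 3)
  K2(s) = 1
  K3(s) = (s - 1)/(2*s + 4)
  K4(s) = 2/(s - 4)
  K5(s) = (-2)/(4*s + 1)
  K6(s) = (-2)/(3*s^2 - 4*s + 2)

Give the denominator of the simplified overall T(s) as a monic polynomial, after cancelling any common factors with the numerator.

(1) parallel reduction of K1, K2 = (s + 2)/(s + 3)
(2) close the feedback loop around K3, K4 = (s^2 - 5*s + 4)/(2*s^2 - 6*s - 14)
(3) close the feedback loop around [K3/(1-K3*K4)], K5 = (4*s^3 - 19*s^2 + 11*s + 4)/(8*s^3 - 20*s^2 - 72*s - 6)
(4) combine (K1+K2), [[K3/(1-K3*K4)]/(1-[K3/(1-K3*K4)]*K5)], K6 in series = (-4*s^4 + 11*s^3 + 27*s^2 - 26*s - 8)/(12*s^6 - 10*s^5 - 198*s^4 - 65*s^3 + 285*s^2 - 186*s - 18)
Step 4 gives the fully reduced T(s), with no common factor left to cancel. The denominator's leading coefficient is 12, so divide each of its coefficients by 12 to get the monic form.

Answer: s^6 - 5*s^5/6 - 33*s^4/2 - 65*s^3/12 + 95*s^2/4 - 31*s/2 - 3/2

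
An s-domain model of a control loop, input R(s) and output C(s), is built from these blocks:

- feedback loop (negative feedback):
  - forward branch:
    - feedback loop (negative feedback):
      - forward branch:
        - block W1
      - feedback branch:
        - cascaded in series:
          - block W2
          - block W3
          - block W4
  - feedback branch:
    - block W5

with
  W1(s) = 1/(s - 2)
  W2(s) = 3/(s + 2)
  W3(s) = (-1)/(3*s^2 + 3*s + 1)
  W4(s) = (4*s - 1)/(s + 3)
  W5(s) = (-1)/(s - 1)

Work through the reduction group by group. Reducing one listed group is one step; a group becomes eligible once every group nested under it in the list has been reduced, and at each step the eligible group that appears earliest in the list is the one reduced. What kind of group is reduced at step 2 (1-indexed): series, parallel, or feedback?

Step 1. combine W2, W3, W4 in series
Step 2. feedback reduction of W1, (W2*W3*W4)
Step 3. collapse the loop ([W1/(1+W1*(W2*W3*W4))] forward, W5 return)
At step 2 the group reduced is feedback.

Hence the answer: feedback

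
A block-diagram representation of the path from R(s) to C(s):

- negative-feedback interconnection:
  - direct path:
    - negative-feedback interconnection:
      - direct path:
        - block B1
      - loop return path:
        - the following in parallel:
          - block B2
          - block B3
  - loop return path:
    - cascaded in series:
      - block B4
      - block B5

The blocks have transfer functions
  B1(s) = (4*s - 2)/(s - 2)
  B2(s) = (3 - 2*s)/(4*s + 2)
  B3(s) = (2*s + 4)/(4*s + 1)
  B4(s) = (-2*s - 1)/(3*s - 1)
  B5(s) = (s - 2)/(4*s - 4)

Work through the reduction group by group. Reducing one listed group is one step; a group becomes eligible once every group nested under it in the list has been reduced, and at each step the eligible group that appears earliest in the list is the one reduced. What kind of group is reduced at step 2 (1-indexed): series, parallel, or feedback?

(1) sum the parallel branches B2, B3
(2) apply the feedback formula to B1, (B2+B3)
(3) multiply B4, B5 (series)
(4) collapse the loop ([B1/(1+B1*(B2+B3))] forward, (B4*B5) return)
Step 2: feedback.

Final answer: feedback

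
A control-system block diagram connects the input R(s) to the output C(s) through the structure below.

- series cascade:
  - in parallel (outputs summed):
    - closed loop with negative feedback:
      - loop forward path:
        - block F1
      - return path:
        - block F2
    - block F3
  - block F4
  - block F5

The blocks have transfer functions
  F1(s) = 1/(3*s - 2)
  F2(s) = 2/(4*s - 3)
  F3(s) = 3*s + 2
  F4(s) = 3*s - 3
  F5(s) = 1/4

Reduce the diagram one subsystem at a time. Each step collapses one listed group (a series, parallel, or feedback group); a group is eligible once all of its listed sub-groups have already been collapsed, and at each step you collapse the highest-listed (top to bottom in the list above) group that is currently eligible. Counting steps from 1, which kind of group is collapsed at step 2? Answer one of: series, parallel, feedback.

The answer is parallel.

Reasoning:
Step 1: reduce the feedback loop with forward F1 and return F2
Step 2: add [F1/(1+F1*F2)], F3 (parallel)
Step 3: series reduction of ([F1/(1+F1*F2)]+F3), F4, F5
Step 2 collapses a parallel group.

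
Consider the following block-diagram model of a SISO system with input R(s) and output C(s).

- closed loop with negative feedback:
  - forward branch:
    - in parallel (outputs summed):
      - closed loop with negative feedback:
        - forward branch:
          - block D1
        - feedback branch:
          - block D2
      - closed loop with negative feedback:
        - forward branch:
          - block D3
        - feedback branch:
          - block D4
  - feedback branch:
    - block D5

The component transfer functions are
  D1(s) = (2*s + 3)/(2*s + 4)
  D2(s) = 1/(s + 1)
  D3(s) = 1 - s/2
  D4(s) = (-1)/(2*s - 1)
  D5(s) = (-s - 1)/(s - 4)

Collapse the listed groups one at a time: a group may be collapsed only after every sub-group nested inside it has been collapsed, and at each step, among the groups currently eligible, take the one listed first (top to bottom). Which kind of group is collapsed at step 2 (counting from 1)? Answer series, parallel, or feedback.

The answer is feedback.

Reasoning:
1. collapse the loop (D1 forward, D2 return)
2. reduce the feedback loop with forward D3 and return D4
3. combine [D1/(1+D1*D2)], [D3/(1+D3*D4)] in parallel
4. collapse the loop (([D1/(1+D1*D2)]+[D3/(1+D3*D4)]) forward, D5 return)
Step 2 collapses a feedback group.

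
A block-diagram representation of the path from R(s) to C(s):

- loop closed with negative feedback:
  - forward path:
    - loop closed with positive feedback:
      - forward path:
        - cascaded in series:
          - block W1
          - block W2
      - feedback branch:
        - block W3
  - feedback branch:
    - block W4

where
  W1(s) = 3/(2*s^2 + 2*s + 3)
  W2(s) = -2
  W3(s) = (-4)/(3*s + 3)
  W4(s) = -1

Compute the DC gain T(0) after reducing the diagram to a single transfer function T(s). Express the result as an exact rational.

1. combine W1, W2 in series: (-6)/(2*s^2 + 2*s + 3)
2. feedback reduction of (W1*W2), W3: (-6*s - 6)/(2*s^3 + 4*s^2 + 5*s - 5)
3. close the feedback loop around [(W1*W2)/(1-(W1*W2)*W3)], W4: (-6*s - 6)/(2*s^3 + 4*s^2 + 11*s + 1)
The step-3 result is T(s). Setting s = 0: T(0) = -6/1 = -6.

Answer: -6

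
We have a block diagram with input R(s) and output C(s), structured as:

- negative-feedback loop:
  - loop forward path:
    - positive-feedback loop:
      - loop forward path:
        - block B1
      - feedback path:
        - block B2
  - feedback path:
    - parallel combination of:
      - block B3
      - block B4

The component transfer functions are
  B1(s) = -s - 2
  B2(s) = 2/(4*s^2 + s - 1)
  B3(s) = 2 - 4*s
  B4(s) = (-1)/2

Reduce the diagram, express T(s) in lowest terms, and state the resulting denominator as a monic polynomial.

Step 1. collapse the loop (B1 forward, B2 return); result (-4*s^3 - 9*s^2 - s + 2)/(4*s^2 + 3*s + 3)
Step 2. add B3, B4 (parallel); result 3/2 - 4*s
Step 3. reduce the feedback loop with forward [B1/(1-B1*B2)] and return (B3+B4); result (-8*s^3 - 18*s^2 - 2*s + 4)/(32*s^4 + 60*s^3 - 11*s^2 - 13*s + 12)
No further cancellation is possible in the step-3 result, so that is T(s). Its denominator becomes monic after dividing by the leading coefficient 32.

Therefore the answer is s^4 + 15*s^3/8 - 11*s^2/32 - 13*s/32 + 3/8.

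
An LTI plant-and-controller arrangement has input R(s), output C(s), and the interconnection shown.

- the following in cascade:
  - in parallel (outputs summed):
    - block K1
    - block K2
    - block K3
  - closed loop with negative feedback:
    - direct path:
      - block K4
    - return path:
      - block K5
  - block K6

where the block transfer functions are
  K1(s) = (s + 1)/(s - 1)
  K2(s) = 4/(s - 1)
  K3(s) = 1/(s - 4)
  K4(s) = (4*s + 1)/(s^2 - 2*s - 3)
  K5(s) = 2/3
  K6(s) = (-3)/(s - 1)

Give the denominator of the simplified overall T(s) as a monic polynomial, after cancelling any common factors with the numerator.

Answer: s^5 - 16*s^4/3 + 8*s^3/3 + 16*s^2 - 71*s/3 + 28/3

Working:
1. parallel reduction of K1, K2, K3; result (s^2 + 2*s - 21)/(s^2 - 5*s + 4)
2. close the feedback loop around K4, K5; result (12*s + 3)/(3*s^2 + 2*s - 7)
3. series reduction of (K1+K2+K3), [K4/(1+K4*K5)], K6; result (-36*s^3 - 81*s^2 + 738*s + 189)/(3*s^5 - 16*s^4 + 8*s^3 + 48*s^2 - 71*s + 28)
The result of step 3 is T(s) in lowest terms. Its denominator has leading coefficient 3; dividing the denominator through by 3 makes it monic.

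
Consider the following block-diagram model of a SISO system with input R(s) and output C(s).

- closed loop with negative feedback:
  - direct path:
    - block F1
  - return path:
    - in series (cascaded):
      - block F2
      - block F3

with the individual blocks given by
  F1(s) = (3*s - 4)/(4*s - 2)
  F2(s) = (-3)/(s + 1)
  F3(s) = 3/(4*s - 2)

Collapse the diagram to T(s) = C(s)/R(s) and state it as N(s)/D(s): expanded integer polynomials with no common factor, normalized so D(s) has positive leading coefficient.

Answer: (12*s^3 - 10*s^2 - 14*s + 8)/(16*s^3 - 39*s + 40)

Working:
(1) combine F2, F3 in series: (-9)/(4*s^2 + 2*s - 2)
(2) close the feedback loop around F1, (F2*F3) - this is the overall T(s), already in the required normalized form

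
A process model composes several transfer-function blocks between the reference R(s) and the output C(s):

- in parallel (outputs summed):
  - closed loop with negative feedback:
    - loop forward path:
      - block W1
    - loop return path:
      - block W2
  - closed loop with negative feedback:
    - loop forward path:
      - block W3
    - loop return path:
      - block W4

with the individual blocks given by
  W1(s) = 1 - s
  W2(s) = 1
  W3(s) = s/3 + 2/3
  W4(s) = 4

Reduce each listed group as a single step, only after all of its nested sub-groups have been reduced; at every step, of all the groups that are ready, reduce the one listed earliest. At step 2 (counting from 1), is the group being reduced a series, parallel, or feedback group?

Step 1: reduce the feedback loop with forward W1 and return W2
Step 2: apply the feedback formula to W3, W4
Step 3: sum the parallel branches [W1/(1+W1*W2)], [W3/(1+W3*W4)]
Step 2 collapses a feedback group.

Hence the answer: feedback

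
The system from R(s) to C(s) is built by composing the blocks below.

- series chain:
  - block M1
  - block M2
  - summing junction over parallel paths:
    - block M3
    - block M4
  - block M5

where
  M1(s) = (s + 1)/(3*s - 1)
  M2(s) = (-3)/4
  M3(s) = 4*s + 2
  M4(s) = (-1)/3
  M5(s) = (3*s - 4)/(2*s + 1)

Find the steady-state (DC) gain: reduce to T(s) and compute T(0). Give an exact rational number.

The answer is -5.

Reasoning:
(1) sum the parallel branches M3, M4 = 4*s + 5/3
(2) combine M1, M2, (M3+M4), M5 in series = (-36*s^3 - 3*s^2 + 53*s + 20)/(24*s^2 + 4*s - 4)
That last expression is T(s); at s = 0 only the constant terms survive, so T(0) = 20/(-4) = -5.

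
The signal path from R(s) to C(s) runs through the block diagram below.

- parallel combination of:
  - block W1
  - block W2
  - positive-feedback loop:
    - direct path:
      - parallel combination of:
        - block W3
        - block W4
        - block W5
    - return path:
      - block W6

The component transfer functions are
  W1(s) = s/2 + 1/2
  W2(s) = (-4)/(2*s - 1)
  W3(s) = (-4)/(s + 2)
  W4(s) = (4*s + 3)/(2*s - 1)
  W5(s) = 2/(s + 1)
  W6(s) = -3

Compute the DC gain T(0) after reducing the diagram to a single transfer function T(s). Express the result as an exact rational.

The answer is 39/8.

Reasoning:
[1] parallel reduction of W3, W4, W5 -> (4*s^3 + 11*s^2 + 19*s + 6)/(2*s^3 + 5*s^2 + s - 2)
[2] feedback reduction of (W3+W4+W5), W6 -> (4*s^3 + 11*s^2 + 19*s + 6)/(14*s^3 + 38*s^2 + 58*s + 16)
[3] parallel reduction of W1, W2, [(W3+W4+W5)/(1-(W3+W4+W5)*W6)] -> (14*s^5 + 53*s^4 + 32*s^3 - 99*s^2 - 260*s - 78)/(28*s^4 + 62*s^3 + 78*s^2 - 26*s - 16)
Evaluating the step-3 result (the overall T(s)) at s = 0 gives T(0) = -78/(-16) = 39/8.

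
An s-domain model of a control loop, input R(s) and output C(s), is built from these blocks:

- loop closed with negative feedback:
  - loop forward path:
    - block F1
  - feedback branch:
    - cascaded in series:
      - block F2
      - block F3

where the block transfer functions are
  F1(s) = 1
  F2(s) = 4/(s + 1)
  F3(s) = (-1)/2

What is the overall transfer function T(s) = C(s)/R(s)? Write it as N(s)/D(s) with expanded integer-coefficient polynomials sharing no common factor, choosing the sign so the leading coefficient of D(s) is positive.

1. multiply F2, F3 (series) -> (-2)/(s + 1)
2. collapse the loop (F1 forward, (F2*F3) return): this yields T(s), and no further normalization is needed

Therefore the answer is (s + 1)/(s - 1).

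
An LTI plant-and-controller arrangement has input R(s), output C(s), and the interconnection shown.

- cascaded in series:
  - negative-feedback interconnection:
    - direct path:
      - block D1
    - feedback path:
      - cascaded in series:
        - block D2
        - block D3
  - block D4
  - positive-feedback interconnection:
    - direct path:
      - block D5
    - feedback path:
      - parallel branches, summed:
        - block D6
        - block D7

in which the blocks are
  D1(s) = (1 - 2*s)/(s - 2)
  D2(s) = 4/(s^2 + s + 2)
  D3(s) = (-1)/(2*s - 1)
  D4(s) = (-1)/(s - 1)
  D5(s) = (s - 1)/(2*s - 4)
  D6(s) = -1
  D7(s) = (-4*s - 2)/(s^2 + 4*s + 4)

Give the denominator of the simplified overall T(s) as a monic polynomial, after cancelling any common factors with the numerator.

[1] cascade D2, D3 -> (-4)/(2*s^3 + s^2 + 3*s - 2)
[2] apply the feedback formula to D1, (D2*D3) -> (-2*s^3 - s^2 - 3*s + 2)/(s^3 - s^2)
[3] sum the parallel branches D6, D7 -> (-s^2 - 8*s - 6)/(s^2 + 4*s + 4)
[4] reduce the feedback loop with forward D5 and return (D6+D7) -> (s^3 + 3*s^2 - 4)/(3*s^3 + 11*s^2 - 10*s - 22)
[5] multiply [D1/(1+D1*(D2*D3))], D4, [D5/(1-D5*(D6+D7))] (series) -> (2*s^5 + 9*s^4 + 15*s^3 + 14*s^2 + 4*s - 8)/(3*s^6 + 8*s^5 - 21*s^4 - 12*s^3 + 22*s^2)
Step 5 gives the fully reduced T(s), with no common factor left to cancel. The denominator's leading coefficient is 3, so divide each of its coefficients by 3 to get the monic form.

Therefore the answer is s^6 + 8*s^5/3 - 7*s^4 - 4*s^3 + 22*s^2/3.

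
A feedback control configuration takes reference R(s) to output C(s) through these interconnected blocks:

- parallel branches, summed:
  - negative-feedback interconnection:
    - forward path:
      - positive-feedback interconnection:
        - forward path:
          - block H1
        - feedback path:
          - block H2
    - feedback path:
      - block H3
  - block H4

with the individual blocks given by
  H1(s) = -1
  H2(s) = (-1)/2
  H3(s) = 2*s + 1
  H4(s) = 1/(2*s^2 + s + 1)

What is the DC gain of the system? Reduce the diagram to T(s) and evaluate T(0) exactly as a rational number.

The answer is 3.

Reasoning:
(1) close the feedback loop around H1, H2 -> -2
(2) collapse the loop ([H1/(1-H1*H2)] forward, H3 return) -> 2/(4*s + 1)
(3) combine [[H1/(1-H1*H2)]/(1+[H1/(1-H1*H2)]*H3)], H4 in parallel -> (4*s^2 + 6*s + 3)/(8*s^3 + 6*s^2 + 5*s + 1)
That last expression is T(s); at s = 0 only the constant terms survive, so T(0) = 3/1 = 3.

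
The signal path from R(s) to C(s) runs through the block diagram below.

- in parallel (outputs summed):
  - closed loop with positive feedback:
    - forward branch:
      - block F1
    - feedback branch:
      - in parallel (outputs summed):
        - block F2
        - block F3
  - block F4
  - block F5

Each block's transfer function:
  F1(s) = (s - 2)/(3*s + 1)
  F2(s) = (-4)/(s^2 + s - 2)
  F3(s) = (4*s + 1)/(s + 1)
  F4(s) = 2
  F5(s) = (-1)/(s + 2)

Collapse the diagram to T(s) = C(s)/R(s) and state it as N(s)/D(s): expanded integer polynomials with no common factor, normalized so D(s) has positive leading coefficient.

The answer is (s^5 - 19*s^4 - 65*s^3 - 4*s^2 + 93*s + 34)/(s^5 - 8*s^4 - 40*s^3 - 17*s^2 + 60*s + 28).

Reasoning:
[1] reduce the parallel group F2, F3 gives (4*s^3 + 5*s^2 - 11*s - 6)/(s^3 + 2*s^2 - s - 2)
[2] feedback reduction of F1, (F2+F3) gives (-s^4 + 5*s^2 - 4)/(s^4 - 10*s^3 - 20*s^2 + 23*s + 14)
[3] combine [F1/(1-F1*(F2+F3))], F4, F5 in parallel; the result is T(s) itself (integer coefficients, no common factor, positive leading denominator coefficient)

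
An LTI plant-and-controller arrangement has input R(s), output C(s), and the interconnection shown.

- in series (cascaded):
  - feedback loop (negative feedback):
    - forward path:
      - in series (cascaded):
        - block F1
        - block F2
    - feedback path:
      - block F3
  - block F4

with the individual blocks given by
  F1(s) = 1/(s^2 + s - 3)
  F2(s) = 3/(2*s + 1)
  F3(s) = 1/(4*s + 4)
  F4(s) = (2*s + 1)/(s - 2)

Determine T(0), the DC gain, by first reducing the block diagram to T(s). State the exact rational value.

First reduce the diagram to T(s).

1. series reduction of F1, F2 -> 3/(2*s^3 + 3*s^2 - 5*s - 3)
2. feedback reduction of (F1*F2), F3 -> (12*s + 12)/(8*s^4 + 20*s^3 - 8*s^2 - 32*s - 9)
3. series reduction of [(F1*F2)/(1+(F1*F2)*F3)], F4 -> (24*s^2 + 36*s + 12)/(8*s^5 + 4*s^4 - 48*s^3 - 16*s^2 + 55*s + 18)
The step-3 result is T(s). Setting s = 0: T(0) = 12/18 = 2/3.

Answer: 2/3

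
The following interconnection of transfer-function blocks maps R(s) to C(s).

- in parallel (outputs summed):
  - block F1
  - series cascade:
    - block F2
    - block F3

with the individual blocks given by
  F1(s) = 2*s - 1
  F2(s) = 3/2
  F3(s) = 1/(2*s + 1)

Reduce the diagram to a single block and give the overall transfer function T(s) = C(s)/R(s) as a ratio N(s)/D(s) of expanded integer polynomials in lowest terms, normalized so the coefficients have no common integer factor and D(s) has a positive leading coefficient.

Step 1: combine F2, F3 in series gives 3/(4*s + 2)
Step 2: reduce the parallel group F1, (F2*F3), giving the overall T(s)

Hence the answer: (8*s^2 + 1)/(4*s + 2)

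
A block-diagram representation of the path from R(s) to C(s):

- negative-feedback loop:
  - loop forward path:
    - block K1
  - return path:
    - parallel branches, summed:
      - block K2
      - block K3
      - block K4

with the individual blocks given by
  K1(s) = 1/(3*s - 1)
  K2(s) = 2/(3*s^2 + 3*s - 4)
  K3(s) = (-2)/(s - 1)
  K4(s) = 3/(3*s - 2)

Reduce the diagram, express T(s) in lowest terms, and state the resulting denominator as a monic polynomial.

1. reduce the parallel group K2, K3, K4 = (-9*s^3 + 5*s)/(9*s^4 - 6*s^3 - 21*s^2 + 26*s - 8)
2. reduce the feedback loop with forward K1 and return (K2+K3+K4) = (9*s^4 - 6*s^3 - 21*s^2 + 26*s - 8)/(27*s^5 - 27*s^4 - 66*s^3 + 99*s^2 - 45*s + 8)
The result of step 2 is T(s) in lowest terms. Its denominator has leading coefficient 27; dividing the denominator through by 27 makes it monic.

Answer: s^5 - s^4 - 22*s^3/9 + 11*s^2/3 - 5*s/3 + 8/27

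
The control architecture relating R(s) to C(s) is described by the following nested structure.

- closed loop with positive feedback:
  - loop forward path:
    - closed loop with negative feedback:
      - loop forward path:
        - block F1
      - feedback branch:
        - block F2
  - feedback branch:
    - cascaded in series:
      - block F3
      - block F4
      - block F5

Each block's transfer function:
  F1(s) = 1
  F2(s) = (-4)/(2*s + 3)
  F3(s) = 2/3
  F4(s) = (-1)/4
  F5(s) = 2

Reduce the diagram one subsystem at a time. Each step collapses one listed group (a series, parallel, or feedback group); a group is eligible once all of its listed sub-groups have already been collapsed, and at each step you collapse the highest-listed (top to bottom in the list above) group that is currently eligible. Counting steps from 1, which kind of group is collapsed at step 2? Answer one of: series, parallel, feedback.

Step 1. feedback reduction of F1, F2
Step 2. cascade F3, F4, F5
Step 3. collapse the loop ([F1/(1+F1*F2)] forward, (F3*F4*F5) return)
At step 2 the group reduced is series.

Therefore the answer is series.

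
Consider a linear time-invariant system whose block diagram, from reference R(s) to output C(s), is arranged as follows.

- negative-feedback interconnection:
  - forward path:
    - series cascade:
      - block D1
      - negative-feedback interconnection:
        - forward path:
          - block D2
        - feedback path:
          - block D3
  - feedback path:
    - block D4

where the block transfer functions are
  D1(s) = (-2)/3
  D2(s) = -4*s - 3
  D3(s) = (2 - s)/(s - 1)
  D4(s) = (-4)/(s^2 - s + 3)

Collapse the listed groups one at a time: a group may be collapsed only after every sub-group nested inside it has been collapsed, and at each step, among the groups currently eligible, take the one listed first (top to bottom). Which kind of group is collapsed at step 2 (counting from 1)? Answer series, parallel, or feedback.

Step 1 - close the feedback loop around D2, D3
Step 2 - cascade D1, [D2/(1+D2*D3)]
Step 3 - reduce the feedback loop with forward (D1*[D2/(1+D2*D3)]) and return D4
At step 2 the group reduced is series.

Therefore the answer is series.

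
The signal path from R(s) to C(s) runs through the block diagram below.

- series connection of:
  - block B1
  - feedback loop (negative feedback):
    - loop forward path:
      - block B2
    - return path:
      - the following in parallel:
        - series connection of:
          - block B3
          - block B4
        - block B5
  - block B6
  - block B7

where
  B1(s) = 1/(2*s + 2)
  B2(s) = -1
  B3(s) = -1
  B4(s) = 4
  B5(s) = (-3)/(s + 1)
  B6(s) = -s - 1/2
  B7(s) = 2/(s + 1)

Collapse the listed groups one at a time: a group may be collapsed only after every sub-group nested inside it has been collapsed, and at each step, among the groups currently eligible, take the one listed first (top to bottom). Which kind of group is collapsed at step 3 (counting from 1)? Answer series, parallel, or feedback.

The answer is feedback.

Reasoning:
[1] combine B3, B4 in series
[2] add (B3*B4), B5 (parallel)
[3] reduce the feedback loop with forward B2 and return ((B3*B4)+B5)
[4] reduce the series chain B1, [B2/(1+B2*((B3*B4)+B5))], B6, B7
Step 3: feedback.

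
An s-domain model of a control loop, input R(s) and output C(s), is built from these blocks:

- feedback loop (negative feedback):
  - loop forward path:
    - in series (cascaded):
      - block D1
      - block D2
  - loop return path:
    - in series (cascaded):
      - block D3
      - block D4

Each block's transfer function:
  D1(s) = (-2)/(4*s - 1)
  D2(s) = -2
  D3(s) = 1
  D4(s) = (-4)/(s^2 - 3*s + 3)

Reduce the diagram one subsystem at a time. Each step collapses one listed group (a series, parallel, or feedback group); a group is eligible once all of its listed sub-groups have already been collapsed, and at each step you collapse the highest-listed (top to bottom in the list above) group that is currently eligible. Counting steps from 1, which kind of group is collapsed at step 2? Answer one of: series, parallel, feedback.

The answer is series.

Reasoning:
(1) multiply D1, D2 (series)
(2) cascade D3, D4
(3) close the feedback loop around (D1*D2), (D3*D4)
Step 2 collapses a series group.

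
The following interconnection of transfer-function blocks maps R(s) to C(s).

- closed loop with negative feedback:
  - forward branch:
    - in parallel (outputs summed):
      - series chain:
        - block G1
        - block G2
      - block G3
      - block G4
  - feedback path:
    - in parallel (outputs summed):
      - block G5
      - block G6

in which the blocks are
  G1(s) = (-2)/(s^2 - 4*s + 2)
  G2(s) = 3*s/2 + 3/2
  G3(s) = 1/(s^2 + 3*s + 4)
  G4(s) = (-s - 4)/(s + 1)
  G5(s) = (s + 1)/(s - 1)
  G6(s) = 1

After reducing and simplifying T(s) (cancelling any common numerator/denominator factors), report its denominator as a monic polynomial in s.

Step 1 - cascade G1, G2 = (-3*s - 3)/(s^2 - 4*s + 2)
Step 2 - sum the parallel branches (G1*G2), G3, G4 = (-s^5 - 6*s^4 - 4*s^3 - 2*s^2 - 3*s - 42)/(s^5 - 7*s^3 - 16*s^2 - 2*s + 8)
Step 3 - add G5, G6 (parallel) = (2*s)/(s - 1)
Step 4 - close the feedback loop around ((G1*G2)+G3+G4), (G5+G6) = (s^6 + 5*s^5 - 2*s^4 - 2*s^3 + s^2 + 39*s - 42)/(s^6 + 13*s^5 + 15*s^4 + 13*s^3 - 8*s^2 + 74*s + 8)
Step 4 gives the fully reduced T(s), with no common factor left to cancel. The denominator is already monic (leading coefficient 1).

Therefore the answer is s^6 + 13*s^5 + 15*s^4 + 13*s^3 - 8*s^2 + 74*s + 8.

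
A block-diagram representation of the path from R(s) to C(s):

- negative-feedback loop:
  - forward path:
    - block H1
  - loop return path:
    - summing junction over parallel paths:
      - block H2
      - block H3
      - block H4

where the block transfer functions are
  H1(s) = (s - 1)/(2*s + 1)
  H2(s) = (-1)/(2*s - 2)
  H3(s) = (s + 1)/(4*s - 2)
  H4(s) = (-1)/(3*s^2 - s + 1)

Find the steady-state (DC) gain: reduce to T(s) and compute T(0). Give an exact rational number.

Step 1 - reduce the parallel group H2, H3, H4; result (3*s^4 - 7*s^3 - s^2 + 4*s - 2)/(12*s^4 - 22*s^3 + 16*s^2 - 8*s + 2)
Step 2 - apply the feedback formula to H1, (H2+H3+H4); result (12*s^4 - 22*s^3 + 16*s^2 - 8*s + 2)/(27*s^4 - 15*s^3 + s^2 + 6*s - 4)
The step-2 result is T(s). Setting s = 0: T(0) = 2/(-4) = -1/2.

Final answer: -1/2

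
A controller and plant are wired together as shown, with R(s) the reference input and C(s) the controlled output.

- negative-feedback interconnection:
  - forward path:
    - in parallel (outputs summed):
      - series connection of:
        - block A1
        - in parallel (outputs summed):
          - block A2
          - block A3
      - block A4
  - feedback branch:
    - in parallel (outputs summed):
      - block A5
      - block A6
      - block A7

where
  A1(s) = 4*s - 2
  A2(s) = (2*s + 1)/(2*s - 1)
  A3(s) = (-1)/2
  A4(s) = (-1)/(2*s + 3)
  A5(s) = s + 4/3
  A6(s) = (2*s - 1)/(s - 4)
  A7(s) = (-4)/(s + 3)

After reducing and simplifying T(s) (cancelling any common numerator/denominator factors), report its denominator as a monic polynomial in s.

First reduce the diagram to T(s).

Step 1 - sum the parallel branches A2, A3: (2*s + 3)/(4*s - 2)
Step 2 - reduce the series chain A1, (A2+A3): 2*s + 3
Step 3 - parallel reduction of (A1*(A2+A3)), A4: (4*s^2 + 12*s + 8)/(2*s + 3)
Step 4 - combine A5, A6, A7 in parallel: (3*s^3 + 7*s^2 - 37*s - 9)/(3*s^2 - 3*s - 36)
Step 5 - reduce the feedback loop with forward ((A1*(A2+A3))+A4) and return (A5+A6+A7): (12*s^4 + 24*s^3 - 156*s^2 - 456*s - 288)/(12*s^5 + 64*s^4 - 34*s^3 - 421*s^2 - 485*s - 180)
T(s) is the step-5 result (common factors already cancelled). Leading coefficient of the denominator: 12. Divide through by 12 for the monic polynomial.

Answer: s^5 + 16*s^4/3 - 17*s^3/6 - 421*s^2/12 - 485*s/12 - 15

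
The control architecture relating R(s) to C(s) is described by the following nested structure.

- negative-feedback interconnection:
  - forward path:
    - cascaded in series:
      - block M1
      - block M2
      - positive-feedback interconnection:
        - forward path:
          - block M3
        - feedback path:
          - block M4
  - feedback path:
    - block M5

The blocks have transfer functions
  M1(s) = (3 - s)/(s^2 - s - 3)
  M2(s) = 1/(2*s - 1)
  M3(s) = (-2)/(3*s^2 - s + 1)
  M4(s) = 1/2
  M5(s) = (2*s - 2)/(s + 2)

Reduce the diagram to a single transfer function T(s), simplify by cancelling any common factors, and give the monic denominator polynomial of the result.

Answer: s^6 + s^5/6 - 5*s^4 - 4*s^3/3 + 7*s^2/6 - 6*s + 4

Working:
1. apply the feedback formula to M3, M4; result (-2)/(3*s^2 - s + 2)
2. multiply M1, M2, [M3/(1-M3*M4)] (series); result (2*s - 6)/(6*s^5 - 11*s^4 - 8*s^3 + 8*s^2 - 13*s + 6)
3. close the feedback loop around (M1*M2*[M3/(1-M3*M4)]), M5; result (2*s^2 - 2*s - 12)/(6*s^6 + s^5 - 30*s^4 - 8*s^3 + 7*s^2 - 36*s + 24)
No further cancellation is possible in the step-3 result, so that is T(s). Its denominator becomes monic after dividing by the leading coefficient 6.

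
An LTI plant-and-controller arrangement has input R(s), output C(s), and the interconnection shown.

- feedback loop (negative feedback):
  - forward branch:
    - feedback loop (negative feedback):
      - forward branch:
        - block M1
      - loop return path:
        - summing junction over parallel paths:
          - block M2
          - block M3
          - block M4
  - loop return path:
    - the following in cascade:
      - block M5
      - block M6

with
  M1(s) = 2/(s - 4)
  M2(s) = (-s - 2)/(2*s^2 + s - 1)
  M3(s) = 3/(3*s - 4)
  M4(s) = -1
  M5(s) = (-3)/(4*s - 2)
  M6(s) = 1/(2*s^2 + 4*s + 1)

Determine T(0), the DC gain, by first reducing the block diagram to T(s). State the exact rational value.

The answer is -4.

Reasoning:
Step 1: combine M2, M3, M4 in parallel gives (-6*s^3 + 8*s^2 + 8*s + 1)/(6*s^3 - 5*s^2 - 7*s + 4)
Step 2: close the feedback loop around M1, (M2+M3+M4) gives (12*s^3 - 10*s^2 - 14*s + 8)/(6*s^4 - 41*s^3 + 29*s^2 + 48*s - 14)
Step 3: cascade M5, M6 gives (-3)/(8*s^3 + 12*s^2 - 4*s - 2)
Step 4: close the feedback loop around [M1/(1+M1*(M2+M3+M4))], (M5*M6) gives (24*s^5 + 28*s^4 - 56*s^3 - 50*s^2 + 18*s + 8)/(12*s^6 - 58*s^5 - 100*s^4 + 171*s^3 + 184*s^2 - 5*s - 2)
Step 4 gives the overall T(s). Then T(0) = 8/(-2) = -4.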